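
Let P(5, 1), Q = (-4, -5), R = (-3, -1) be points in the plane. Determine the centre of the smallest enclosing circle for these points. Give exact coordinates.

(0.5, -2)

Side lengths²: PQ² = 117, PR² = 68, QR² = 17.
Since PQ² = 117 ≥ 68 + 17 = 85, the angle opposite PQ is not acute, so the smallest enclosing circle has PQ as diameter.
Centre = midpoint of PQ = (0.5, -2), r² = 117/4 = 29.25.
Centre = (0.5, -2).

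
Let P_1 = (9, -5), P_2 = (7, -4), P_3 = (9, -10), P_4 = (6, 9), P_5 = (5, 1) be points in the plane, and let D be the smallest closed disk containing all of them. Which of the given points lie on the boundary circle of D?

The farthest pair is P_3–P_4 with squared distance 370. The circle on this segment as diameter has centre (7.5, -0.5) and r² = 370/4 = 92.5.
Check P_1: distance² to centre = 22.5 ≤ 92.5, so it lies inside.
All remaining points lie in this disk, and no smaller disk contains both endpoints, so this is the minimum enclosing circle.
The points at distance exactly r from the centre are P_3, P_4 — 2 points.

P_3, P_4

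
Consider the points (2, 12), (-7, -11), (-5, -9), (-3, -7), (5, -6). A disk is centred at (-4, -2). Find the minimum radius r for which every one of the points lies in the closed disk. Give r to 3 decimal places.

The required radius is the distance from (-4, -2) to the farthest point.
Squared distances: 232, 90, 50, 26, 97.
Maximum is 232, attained at (2, 12).
r = √232 ≈ 15.232.

15.232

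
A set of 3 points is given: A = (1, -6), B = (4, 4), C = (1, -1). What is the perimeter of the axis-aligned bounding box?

26

Width = max x − min x = 4 − 1 = 3.
Height = max y − min y = 4 − (-6) = 10.
Perimeter = 2(3 + 10) = 26.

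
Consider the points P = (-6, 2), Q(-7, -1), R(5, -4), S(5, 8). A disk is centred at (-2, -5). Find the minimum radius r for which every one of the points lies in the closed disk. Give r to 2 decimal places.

The required radius is the distance from (-2, -5) to the farthest point.
Squared distances: 65, 41, 50, 218.
Maximum is 218, attained at S.
r = √218 ≈ 14.76.

14.76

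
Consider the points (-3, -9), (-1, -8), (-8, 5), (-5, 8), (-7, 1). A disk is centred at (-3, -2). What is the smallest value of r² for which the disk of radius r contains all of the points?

104

The required radius is the distance from (-3, -2) to the farthest point.
Squared distances: 49, 40, 74, 104, 25.
Maximum is 104, attained at (-5, 8).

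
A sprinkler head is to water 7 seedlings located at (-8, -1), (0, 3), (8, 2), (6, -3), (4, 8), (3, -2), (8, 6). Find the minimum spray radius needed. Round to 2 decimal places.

The farthest pair is (-8, -1)–(8, 6) with squared distance 305. The circle on this segment as diameter has centre (0, 2.5) and r² = 305/4 = 76.25.
Check (0, 3): distance² to centre = 0.25 ≤ 76.25, so it lies inside.
All remaining points lie in this disk, and no smaller disk contains both endpoints, so this is the minimum enclosing circle.
r = √(76.25) ≈ 8.73.

8.73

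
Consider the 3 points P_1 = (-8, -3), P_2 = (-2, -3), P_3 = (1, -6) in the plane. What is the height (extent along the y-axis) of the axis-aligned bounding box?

max y = -3, min y = -6, so height = 3.

3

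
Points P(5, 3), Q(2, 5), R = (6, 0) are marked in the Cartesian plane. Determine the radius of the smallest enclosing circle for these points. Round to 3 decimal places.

3.202

Side lengths²: PQ² = 13, PR² = 10, QR² = 41.
Since QR² = 41 ≥ 13 + 10 = 23, the angle opposite QR is not acute, so the smallest enclosing circle has QR as diameter.
Centre = midpoint of QR = (4, 2.5), r² = 41/4 = 10.25.
r = √(10.25) ≈ 3.202.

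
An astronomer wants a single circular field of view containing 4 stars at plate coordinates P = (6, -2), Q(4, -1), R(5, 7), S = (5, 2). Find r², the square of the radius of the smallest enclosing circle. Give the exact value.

A smallest enclosing disk is always determined by at most three of the input points on its boundary.
The farthest pair is P–R with squared distance 82. The circle on this segment as diameter has centre (5.5, 2.5) and r² = 82/4 = 20.5.
Check Q: distance² to centre = 14.5 ≤ 20.5, so it lies inside.
All remaining points lie in this disk, and no smaller disk contains both endpoints, so this is the minimum enclosing circle.

20.5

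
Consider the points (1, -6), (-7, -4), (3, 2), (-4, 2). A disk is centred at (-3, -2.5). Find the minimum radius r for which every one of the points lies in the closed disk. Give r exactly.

7.5

The required radius is the distance from (-3, -2.5) to the farthest point.
Squared distances: 28.25, 18.25, 56.25, 21.25.
Maximum is 56.25, attained at (3, 2).
r = √(56.25) = 7.5.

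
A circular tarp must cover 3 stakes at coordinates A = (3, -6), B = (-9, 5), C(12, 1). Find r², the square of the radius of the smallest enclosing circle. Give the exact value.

Side lengths²: AB² = 265, AC² = 130, BC² = 457.
Since BC² = 457 ≥ 265 + 130 = 395, the angle opposite BC is not acute, so the smallest enclosing circle has BC as diameter.
Centre = midpoint of BC = (1.5, 3), r² = 457/4 = 114.25.

114.25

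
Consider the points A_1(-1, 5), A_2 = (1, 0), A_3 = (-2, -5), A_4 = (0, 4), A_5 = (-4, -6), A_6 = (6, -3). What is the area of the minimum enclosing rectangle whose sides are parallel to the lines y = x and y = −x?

105

In coordinates u = x + y, v = x − y the rectangle is axis-aligned; the map (x,y)→(u,v) scales areas by 2.
u-values: 4, 1, -7, 4, -10, 3; range = 4 − (-10) = 14.
v-values: -6, 1, 3, -4, 2, 9; range = 9 − (-6) = 15.
Area = (14 × 15) / 2 = 105.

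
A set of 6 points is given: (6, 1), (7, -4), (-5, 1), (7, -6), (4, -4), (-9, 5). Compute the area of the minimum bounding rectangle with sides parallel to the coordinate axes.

176

x ranges over [-9, 7], width 16.
y ranges over [-6, 5], height 11.
Area = 16 × 11 = 176.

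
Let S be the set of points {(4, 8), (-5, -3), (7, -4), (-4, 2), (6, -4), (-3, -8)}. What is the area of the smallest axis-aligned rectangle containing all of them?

x ranges over [-5, 7], width 12.
y ranges over [-8, 8], height 16.
Area = 12 × 16 = 192.

192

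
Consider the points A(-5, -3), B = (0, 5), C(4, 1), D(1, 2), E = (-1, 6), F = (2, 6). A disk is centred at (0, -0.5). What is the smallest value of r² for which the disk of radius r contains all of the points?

46.25

The required radius is the distance from (0, -0.5) to the farthest point.
Squared distances: 31.25, 30.25, 18.25, 7.25, 43.25, 46.25.
Maximum is 46.25, attained at F.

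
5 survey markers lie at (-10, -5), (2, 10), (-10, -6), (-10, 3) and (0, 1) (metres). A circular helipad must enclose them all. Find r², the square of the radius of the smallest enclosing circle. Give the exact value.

100

The farthest pair is (2, 10)–(-10, -6) with squared distance 400. The circle on this segment as diameter has centre (-4, 2) and r² = 400/4 = 100.
Check (-10, -5): distance² to centre = 85 ≤ 100, so it lies inside.
All remaining points lie in this disk, and no smaller disk contains both endpoints, so this is the minimum enclosing circle.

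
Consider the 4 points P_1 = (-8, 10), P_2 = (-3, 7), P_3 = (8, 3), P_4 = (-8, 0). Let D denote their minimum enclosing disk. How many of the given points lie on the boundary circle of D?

3

The minimum enclosing circle of a finite set is fixed by two of the points (as a diameter) or three (as a circumcircle).
The minimum enclosing circle is determined by three boundary points: P_1, P_3, P_4.
Their circumcentre is (-0.65625, 5) with r² = 78.9306640625.
The farthest remaining point P_2 is at distance² 9.4931640625 ≤ 78.9306640625.
The points at distance exactly r from the centre are P_1, P_3, P_4 — 3 points.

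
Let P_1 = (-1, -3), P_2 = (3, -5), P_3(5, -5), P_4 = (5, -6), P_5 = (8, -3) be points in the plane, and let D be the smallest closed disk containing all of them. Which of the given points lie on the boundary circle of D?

A smallest enclosing disk is always determined by at most three of the input points on its boundary.
The farthest pair is P_1–P_5 with squared distance 81. The circle on this segment as diameter has centre (3.5, -3) and r² = 81/4 = 20.25.
Check P_2: distance² to centre = 4.25 ≤ 20.25, so it lies inside.
All remaining points lie in this disk, and no smaller disk contains both endpoints, so this is the minimum enclosing circle.
The points at distance exactly r from the centre are P_1, P_5 — 2 points.

P_1, P_5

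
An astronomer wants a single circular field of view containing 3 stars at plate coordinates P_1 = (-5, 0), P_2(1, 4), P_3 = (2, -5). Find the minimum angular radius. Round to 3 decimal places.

4.842

Side lengths²: P_1P_2² = 52, P_1P_3² = 74, P_2P_3² = 82.
Since P_2P_3² = 82 < 74 + 52 = 126, the triangle is acute, so the smallest enclosing circle is the circumcircle.
Circumcentre = (-6/29, -20/29), r² = 19721/841.
r = √(19721/841) ≈ 4.842.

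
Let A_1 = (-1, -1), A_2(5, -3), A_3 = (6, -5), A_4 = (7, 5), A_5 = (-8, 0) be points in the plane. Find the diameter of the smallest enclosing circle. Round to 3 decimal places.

16.291

The minimum enclosing circle is determined by three boundary points: A_3, A_4, A_5.
Their circumcentre is (7/58, 37/58) with r² = 111605/1682.
The farthest remaining point A_2 is at distance² 62305/1682 ≤ 111605/1682.
Diameter = 2r = 2√(111605/1682) ≈ 16.291.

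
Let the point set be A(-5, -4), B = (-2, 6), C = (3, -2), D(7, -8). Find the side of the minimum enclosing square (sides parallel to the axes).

The bounding box has width 12 and height 14.
An axis-aligned square enclosing the set must have side ≥ max(width, height).
So the minimum side is max(12, 14) = 14.

14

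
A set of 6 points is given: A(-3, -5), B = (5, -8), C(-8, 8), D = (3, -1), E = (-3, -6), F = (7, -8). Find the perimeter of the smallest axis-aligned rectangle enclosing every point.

62

Width = max x − min x = 7 − (-8) = 15.
Height = max y − min y = 8 − (-8) = 16.
Perimeter = 2(15 + 16) = 62.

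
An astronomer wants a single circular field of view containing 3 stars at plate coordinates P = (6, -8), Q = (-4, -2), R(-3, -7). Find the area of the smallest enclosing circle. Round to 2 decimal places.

106.81

Side lengths²: PQ² = 136, PR² = 82, QR² = 26.
Since PQ² = 136 ≥ 82 + 26 = 108, the angle opposite PQ is not acute, so the smallest enclosing circle has PQ as diameter.
Centre = midpoint of PQ = (1, -5), r² = 136/4 = 34.
Area = π·r² = π·34 ≈ 106.81.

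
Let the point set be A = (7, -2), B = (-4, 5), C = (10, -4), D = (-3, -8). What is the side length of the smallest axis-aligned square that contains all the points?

The bounding box has width 14 and height 13.
An axis-aligned square enclosing the set must have side ≥ max(width, height).
So the minimum side is max(14, 13) = 14.

14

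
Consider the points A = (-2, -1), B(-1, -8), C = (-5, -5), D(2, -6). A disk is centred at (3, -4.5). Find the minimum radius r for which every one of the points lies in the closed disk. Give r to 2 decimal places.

The required radius is the distance from (3, -4.5) to the farthest point.
Squared distances: 37.25, 28.25, 64.25, 3.25.
Maximum is 64.25, attained at C.
r = √(64.25) ≈ 8.02.

8.02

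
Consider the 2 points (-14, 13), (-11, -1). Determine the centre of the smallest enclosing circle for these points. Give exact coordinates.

(-12.5, 6)

The smallest circle enclosing two points has them as diameter endpoints.
Centre = midpoint = (-12.5, 6); r² = |(-14, 13)−(-11, -1)|²/4 = 205/4 = 51.25.
Centre = (-12.5, 6).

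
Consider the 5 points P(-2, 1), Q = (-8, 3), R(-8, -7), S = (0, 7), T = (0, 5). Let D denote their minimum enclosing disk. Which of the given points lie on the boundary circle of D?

R, S

The minimum enclosing circle of a finite set is fixed by two of the points (as a diameter) or three (as a circumcircle).
The farthest pair is R–S with squared distance 260. The circle on this segment as diameter has centre (-4, 0) and r² = 260/4 = 65.
Check P: distance² to centre = 5 ≤ 65, so it lies inside.
All remaining points lie in this disk, and no smaller disk contains both endpoints, so this is the minimum enclosing circle.
The points at distance exactly r from the centre are R, S — 2 points.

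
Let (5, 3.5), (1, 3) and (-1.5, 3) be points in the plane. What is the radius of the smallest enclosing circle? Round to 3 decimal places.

Call the three points A, B, C in the order given.
Side lengths²: AB² = 16.25, AC² = 42.5, BC² = 6.25.
Since AC² = 42.5 ≥ 16.25 + 6.25 = 22.5, the angle opposite AC is not acute, so the smallest enclosing circle has AC as diameter.
Centre = midpoint of AC = (1.75, 3.25), r² = 42.5/4 = 10.625.
r = √(10.625) ≈ 3.260.

3.260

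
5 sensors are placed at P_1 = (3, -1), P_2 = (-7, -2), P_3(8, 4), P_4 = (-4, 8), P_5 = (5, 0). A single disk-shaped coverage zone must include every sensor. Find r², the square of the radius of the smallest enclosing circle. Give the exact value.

15805/242

A smallest enclosing disk is always determined by at most three of the input points on its boundary.
The minimum enclosing circle is determined by three boundary points: P_2, P_3, P_4.
Their circumcentre is (9/22, 27/22) with r² = 15805/242.
The farthest remaining point P_5 is at distance² 5465/242 ≤ 15805/242.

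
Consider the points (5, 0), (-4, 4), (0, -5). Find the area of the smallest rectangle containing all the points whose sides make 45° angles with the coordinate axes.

In coordinates u = x + y, v = x − y the rectangle is axis-aligned; the map (x,y)→(u,v) scales areas by 2.
u-values: 5, 0, -5; range = 5 − (-5) = 10.
v-values: 5, -8, 5; range = 5 − (-8) = 13.
Area = (10 × 13) / 2 = 65.

65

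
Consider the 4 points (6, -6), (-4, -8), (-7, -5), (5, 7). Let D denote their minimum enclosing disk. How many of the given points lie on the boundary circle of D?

The minimum enclosing circle of a finite set is fixed by two of the points (as a diameter) or three (as a circumcircle).
The farthest pair is (-4, -8)–(5, 7) with squared distance 306. The circle on this segment as diameter has centre (0.5, -0.5) and r² = 306/4 = 76.5.
Check (6, -6): distance² to centre = 60.5 ≤ 76.5, so it lies inside.
All remaining points lie in this disk, and no smaller disk contains both endpoints, so this is the minimum enclosing circle.
The points at distance exactly r from the centre are (-4, -8), (-7, -5), (5, 7) — 3 points.

3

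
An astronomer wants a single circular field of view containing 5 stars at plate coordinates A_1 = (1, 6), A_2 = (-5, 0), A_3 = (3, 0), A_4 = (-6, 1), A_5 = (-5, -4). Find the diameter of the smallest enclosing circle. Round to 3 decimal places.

11.662

A smallest enclosing disk is always determined by at most three of the input points on its boundary.
The farthest pair is A_1–A_5 with squared distance 136. The circle on this segment as diameter has centre (-2, 1) and r² = 136/4 = 34.
Check A_2: distance² to centre = 10 ≤ 34, so it lies inside.
All remaining points lie in this disk, and no smaller disk contains both endpoints, so this is the minimum enclosing circle.
Diameter = 2r = 2√34 ≈ 11.662.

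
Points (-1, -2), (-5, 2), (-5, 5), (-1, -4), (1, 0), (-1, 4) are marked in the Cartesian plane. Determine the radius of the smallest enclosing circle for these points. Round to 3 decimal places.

4.924

The minimum enclosing circle of a finite set is fixed by two of the points (as a diameter) or three (as a circumcircle).
The farthest pair is (-5, 5)–(-1, -4) with squared distance 97. The circle on this segment as diameter has centre (-3, 0.5) and r² = 97/4 = 24.25.
Check (-1, -2): distance² to centre = 10.25 ≤ 24.25, so it lies inside.
All remaining points lie in this disk, and no smaller disk contains both endpoints, so this is the minimum enclosing circle.
r = √(24.25) ≈ 4.924.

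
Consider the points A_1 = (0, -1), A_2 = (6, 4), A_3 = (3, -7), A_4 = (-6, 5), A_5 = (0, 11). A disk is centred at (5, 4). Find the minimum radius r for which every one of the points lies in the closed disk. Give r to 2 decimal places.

11.18

The required radius is the distance from (5, 4) to the farthest point.
Squared distances: 50, 1, 125, 122, 74.
Maximum is 125, attained at A_3.
r = √125 ≈ 11.18.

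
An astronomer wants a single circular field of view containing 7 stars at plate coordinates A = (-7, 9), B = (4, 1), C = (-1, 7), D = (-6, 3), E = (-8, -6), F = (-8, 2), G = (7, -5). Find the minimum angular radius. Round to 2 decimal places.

9.99

A smallest enclosing disk is always determined by at most three of the input points on its boundary.
The minimum enclosing circle is determined by three boundary points: A, E, G.
Their circumcentre is (-0.9375, 1.0625) with r² = 99.7578125.
The farthest remaining point F is at distance² 50.7578125 ≤ 99.7578125.
r = √(99.7578125) ≈ 9.99.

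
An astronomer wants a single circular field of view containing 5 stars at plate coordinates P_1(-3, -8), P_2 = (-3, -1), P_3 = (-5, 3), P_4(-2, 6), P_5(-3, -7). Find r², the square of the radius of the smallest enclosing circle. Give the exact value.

A smallest enclosing disk is always determined by at most three of the input points on its boundary.
The farthest pair is P_1–P_4 with squared distance 197. The circle on this segment as diameter has centre (-2.5, -1) and r² = 197/4 = 49.25.
Check P_2: distance² to centre = 0.25 ≤ 49.25, so it lies inside.
All remaining points lie in this disk, and no smaller disk contains both endpoints, so this is the minimum enclosing circle.

49.25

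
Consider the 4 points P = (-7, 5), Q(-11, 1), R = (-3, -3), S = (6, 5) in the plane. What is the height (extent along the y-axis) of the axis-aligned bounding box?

8

max y = 5, min y = -3, so height = 8.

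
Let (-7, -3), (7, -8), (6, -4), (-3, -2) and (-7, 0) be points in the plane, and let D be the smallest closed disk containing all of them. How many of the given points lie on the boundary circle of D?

2

By Welzl's lemma the MEC is supported by two points (diametrically opposite) or three points (on a circumcircle).
The farthest pair is (7, -8)–(-7, 0) with squared distance 260. The circle on this segment as diameter has centre (0, -4) and r² = 260/4 = 65.
Check (-7, -3): distance² to centre = 50 ≤ 65, so it lies inside.
All remaining points lie in this disk, and no smaller disk contains both endpoints, so this is the minimum enclosing circle.
The points at distance exactly r from the centre are (7, -8), (-7, 0) — 2 points.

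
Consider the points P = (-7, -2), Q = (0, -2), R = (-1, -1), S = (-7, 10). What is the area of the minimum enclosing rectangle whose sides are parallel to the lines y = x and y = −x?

In coordinates u = x + y, v = x − y the rectangle is axis-aligned; the map (x,y)→(u,v) scales areas by 2.
u-values: -9, -2, -2, 3; range = 3 − (-9) = 12.
v-values: -5, 2, 0, -17; range = 2 − (-17) = 19.
Area = (12 × 19) / 2 = 114.

114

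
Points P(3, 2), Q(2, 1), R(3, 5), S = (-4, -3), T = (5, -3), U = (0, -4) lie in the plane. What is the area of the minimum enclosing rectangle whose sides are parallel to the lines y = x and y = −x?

In coordinates u = x + y, v = x − y the rectangle is axis-aligned; the map (x,y)→(u,v) scales areas by 2.
u-values: 5, 3, 8, -7, 2, -4; range = 8 − (-7) = 15.
v-values: 1, 1, -2, -1, 8, 4; range = 8 − (-2) = 10.
Area = (15 × 10) / 2 = 75.

75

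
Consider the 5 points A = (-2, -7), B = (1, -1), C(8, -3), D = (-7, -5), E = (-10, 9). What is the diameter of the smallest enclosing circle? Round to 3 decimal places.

A smallest enclosing disk is always determined by at most three of the input points on its boundary.
The farthest pair is C–E with squared distance 468. The circle on this segment as diameter has centre (-1, 3) and r² = 468/4 = 117.
Check A: distance² to centre = 101 ≤ 117, so it lies inside.
All remaining points lie in this disk, and no smaller disk contains both endpoints, so this is the minimum enclosing circle.
Diameter = 2r = 2√117 ≈ 21.633.

21.633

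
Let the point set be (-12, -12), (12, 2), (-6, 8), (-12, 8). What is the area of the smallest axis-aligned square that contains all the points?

576

The bounding box has width 24 and height 20.
An axis-aligned square enclosing the set must have side ≥ max(width, height).
So the minimum side is max(24, 20) = 24.
Area = 24² = 576.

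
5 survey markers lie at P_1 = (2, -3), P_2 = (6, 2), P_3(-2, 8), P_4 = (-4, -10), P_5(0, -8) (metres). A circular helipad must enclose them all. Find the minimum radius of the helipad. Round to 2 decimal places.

9.07

By Welzl's lemma the MEC is supported by two points (diametrically opposite) or three points (on a circumcircle).
The minimum enclosing circle is determined by three boundary points: P_2, P_3, P_4.
Their circumcentre is (-33/13, -41/39) with r² = 125050/1521.
The farthest remaining point P_5 is at distance² 83242/1521 ≤ 125050/1521.
r = √(125050/1521) ≈ 9.07.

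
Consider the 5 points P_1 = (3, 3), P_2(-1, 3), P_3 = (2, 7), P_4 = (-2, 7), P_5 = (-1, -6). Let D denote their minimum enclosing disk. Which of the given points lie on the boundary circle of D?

The minimum enclosing circle of a finite set is fixed by two of the points (as a diameter) or three (as a circumcircle).
The minimum enclosing circle is determined by three boundary points: P_3, P_4, P_5.
Their circumcentre is (0, 8/13) with r² = 7565/169.
The farthest remaining point P_1 is at distance² 2482/169 ≤ 7565/169.
The points at distance exactly r from the centre are P_3, P_4, P_5 — 3 points.

P_3, P_4, P_5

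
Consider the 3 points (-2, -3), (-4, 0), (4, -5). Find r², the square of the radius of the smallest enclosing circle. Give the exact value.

22.25

Call the three points A, B, C in the order given.
Side lengths²: AB² = 13, AC² = 40, BC² = 89.
Since BC² = 89 ≥ 40 + 13 = 53, the angle opposite BC is not acute, so the smallest enclosing circle has BC as diameter.
Centre = midpoint of BC = (0, -2.5), r² = 89/4 = 22.25.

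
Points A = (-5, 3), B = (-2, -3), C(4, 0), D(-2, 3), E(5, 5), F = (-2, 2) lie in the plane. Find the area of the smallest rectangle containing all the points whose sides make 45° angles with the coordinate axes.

90

In coordinates u = x + y, v = x − y the rectangle is axis-aligned; the map (x,y)→(u,v) scales areas by 2.
u-values: -2, -5, 4, 1, 10, 0; range = 10 − (-5) = 15.
v-values: -8, 1, 4, -5, 0, -4; range = 4 − (-8) = 12.
Area = (15 × 12) / 2 = 90.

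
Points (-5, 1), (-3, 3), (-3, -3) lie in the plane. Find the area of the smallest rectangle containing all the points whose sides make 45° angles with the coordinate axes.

In coordinates u = x + y, v = x − y the rectangle is axis-aligned; the map (x,y)→(u,v) scales areas by 2.
u-values: -4, 0, -6; range = 0 − (-6) = 6.
v-values: -6, -6, 0; range = 0 − (-6) = 6.
Area = (6 × 6) / 2 = 18.

18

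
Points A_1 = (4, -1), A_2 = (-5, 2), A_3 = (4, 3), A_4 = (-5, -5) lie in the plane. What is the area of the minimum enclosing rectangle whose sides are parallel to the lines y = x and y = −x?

In coordinates u = x + y, v = x − y the rectangle is axis-aligned; the map (x,y)→(u,v) scales areas by 2.
u-values: 3, -3, 7, -10; range = 7 − (-10) = 17.
v-values: 5, -7, 1, 0; range = 5 − (-7) = 12.
Area = (17 × 12) / 2 = 102.

102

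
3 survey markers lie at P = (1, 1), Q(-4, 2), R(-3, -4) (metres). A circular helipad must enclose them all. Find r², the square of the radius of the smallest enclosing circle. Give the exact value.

Side lengths²: PQ² = 26, PR² = 41, QR² = 37.
Since PR² = 41 < 37 + 26 = 63, the triangle is acute, so the smallest enclosing circle is the circumcircle.
Circumcentre = (-113/58, -43/58), r² = 19721/1682.

19721/1682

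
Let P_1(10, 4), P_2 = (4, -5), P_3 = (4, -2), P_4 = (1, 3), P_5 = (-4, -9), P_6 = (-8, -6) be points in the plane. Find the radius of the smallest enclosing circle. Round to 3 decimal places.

10.296

The minimum enclosing circle of a finite set is fixed by two of the points (as a diameter) or three (as a circumcircle).
The farthest pair is P_1–P_6 with squared distance 424. The circle on this segment as diameter has centre (1, -1) and r² = 424/4 = 106.
Check P_2: distance² to centre = 25 ≤ 106, so it lies inside.
All remaining points lie in this disk, and no smaller disk contains both endpoints, so this is the minimum enclosing circle.
r = √106 ≈ 10.296.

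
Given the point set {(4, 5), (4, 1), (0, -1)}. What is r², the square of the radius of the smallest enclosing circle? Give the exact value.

13

Call the three points A, B, C in the order given.
Side lengths²: AB² = 16, AC² = 52, BC² = 20.
Since AC² = 52 ≥ 20 + 16 = 36, the angle opposite AC is not acute, so the smallest enclosing circle has AC as diameter.
Centre = midpoint of AC = (2, 2), r² = 52/4 = 13.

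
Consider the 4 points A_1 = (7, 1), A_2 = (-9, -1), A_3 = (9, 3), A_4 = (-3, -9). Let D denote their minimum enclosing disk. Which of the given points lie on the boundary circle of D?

A_2, A_3, A_4

By Welzl's lemma the MEC is supported by two points (diametrically opposite) or three points (on a circumcircle).
The minimum enclosing circle is determined by three boundary points: A_2, A_3, A_4.
Their circumcentre is (2/7, -2/7) with r² = 4250/49.
The farthest remaining point A_1 is at distance² 2290/49 ≤ 4250/49.
The points at distance exactly r from the centre are A_2, A_3, A_4 — 3 points.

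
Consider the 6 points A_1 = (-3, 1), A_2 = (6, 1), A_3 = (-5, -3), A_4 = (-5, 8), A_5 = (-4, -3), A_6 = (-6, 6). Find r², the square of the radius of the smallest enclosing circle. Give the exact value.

A smallest enclosing disk is always determined by at most three of the input points on its boundary.
The minimum enclosing circle is determined by three boundary points: A_2, A_3, A_4.
Their circumcentre is (-17/22, 2.5) with r² = 11645/242.
The farthest remaining point A_5 is at distance² 9841/242 ≤ 11645/242.

11645/242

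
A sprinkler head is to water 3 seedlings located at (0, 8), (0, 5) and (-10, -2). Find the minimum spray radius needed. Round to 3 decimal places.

Call the three points A, B, C in the order given.
Side lengths²: AB² = 9, AC² = 200, BC² = 149.
Since AC² = 200 ≥ 149 + 9 = 158, the angle opposite AC is not acute, so the smallest enclosing circle has AC as diameter.
Centre = midpoint of AC = (-5, 3), r² = 200/4 = 50.
r = √50 ≈ 7.071.

7.071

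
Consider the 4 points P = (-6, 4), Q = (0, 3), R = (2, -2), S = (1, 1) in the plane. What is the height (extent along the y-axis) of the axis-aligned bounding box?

6

max y = 4, min y = -2, so height = 6.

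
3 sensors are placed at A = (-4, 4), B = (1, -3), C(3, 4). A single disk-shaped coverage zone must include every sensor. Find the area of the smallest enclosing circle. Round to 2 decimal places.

62.86

Side lengths²: AB² = 74, AC² = 49, BC² = 53.
Since AB² = 74 < 53 + 49 = 102, the triangle is acute, so the smallest enclosing circle is the circumcircle.
Circumcentre = (-0.5, 17/14), r² = 1961/98.
Area = π·r² = π·1961/98 ≈ 62.86.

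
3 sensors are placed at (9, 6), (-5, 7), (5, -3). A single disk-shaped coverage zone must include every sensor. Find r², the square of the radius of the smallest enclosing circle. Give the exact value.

19109/338

Call the three points A, B, C in the order given.
Side lengths²: AB² = 197, AC² = 97, BC² = 200.
Since BC² = 200 < 197 + 97 = 294, the triangle is acute, so the smallest enclosing circle is the circumcircle.
Circumcentre = (47/26, 99/26), r² = 19109/338.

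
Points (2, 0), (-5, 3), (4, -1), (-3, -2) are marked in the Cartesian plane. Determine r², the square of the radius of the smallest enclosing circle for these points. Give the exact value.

24.25

The farthest pair is (-5, 3)–(4, -1) with squared distance 97. The circle on this segment as diameter has centre (-0.5, 1) and r² = 97/4 = 24.25.
Check (2, 0): distance² to centre = 7.25 ≤ 24.25, so it lies inside.
All remaining points lie in this disk, and no smaller disk contains both endpoints, so this is the minimum enclosing circle.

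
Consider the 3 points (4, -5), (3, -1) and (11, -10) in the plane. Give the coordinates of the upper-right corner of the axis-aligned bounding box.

x-range [3, 11], y-range [-10, -1].
The upper-right corner is (11, -1).

(11, -1)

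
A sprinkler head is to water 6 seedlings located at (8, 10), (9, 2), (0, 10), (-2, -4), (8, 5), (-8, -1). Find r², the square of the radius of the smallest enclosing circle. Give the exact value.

94.25

The minimum enclosing circle of a finite set is fixed by two of the points (as a diameter) or three (as a circumcircle).
The farthest pair is (8, 10)–(-8, -1) with squared distance 377. The circle on this segment as diameter has centre (0, 4.5) and r² = 377/4 = 94.25.
Check (9, 2): distance² to centre = 87.25 ≤ 94.25, so it lies inside.
All remaining points lie in this disk, and no smaller disk contains both endpoints, so this is the minimum enclosing circle.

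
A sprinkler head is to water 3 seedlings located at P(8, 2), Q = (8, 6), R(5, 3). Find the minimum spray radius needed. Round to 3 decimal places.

Side lengths²: PQ² = 16, PR² = 10, QR² = 18.
Since QR² = 18 < 16 + 10 = 26, the triangle is acute, so the smallest enclosing circle is the circumcircle.
Circumcentre = (7, 4), r² = 5.
r = √5 ≈ 2.236.

2.236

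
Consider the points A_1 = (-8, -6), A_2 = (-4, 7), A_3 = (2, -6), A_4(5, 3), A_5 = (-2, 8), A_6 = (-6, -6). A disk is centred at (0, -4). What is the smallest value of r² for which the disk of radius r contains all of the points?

The required radius is the distance from (0, -4) to the farthest point.
Squared distances: 68, 137, 8, 74, 148, 40.
Maximum is 148, attained at A_5.

148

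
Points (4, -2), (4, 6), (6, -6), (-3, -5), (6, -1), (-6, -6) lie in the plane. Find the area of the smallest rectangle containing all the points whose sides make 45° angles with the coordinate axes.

In coordinates u = x + y, v = x − y the rectangle is axis-aligned; the map (x,y)→(u,v) scales areas by 2.
u-values: 2, 10, 0, -8, 5, -12; range = 10 − (-12) = 22.
v-values: 6, -2, 12, 2, 7, 0; range = 12 − (-2) = 14.
Area = (22 × 14) / 2 = 154.

154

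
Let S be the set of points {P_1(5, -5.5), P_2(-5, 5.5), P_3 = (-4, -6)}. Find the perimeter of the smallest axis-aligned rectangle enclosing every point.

43

Width = max x − min x = 5 − (-5) = 10.
Height = max y − min y = 5.5 − (-6) = 11.5.
Perimeter = 2(10 + 11.5) = 43.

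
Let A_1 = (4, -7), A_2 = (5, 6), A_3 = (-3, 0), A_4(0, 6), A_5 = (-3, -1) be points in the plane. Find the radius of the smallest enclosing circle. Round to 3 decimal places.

A smallest enclosing disk is always determined by at most three of the input points on its boundary.
The minimum enclosing circle is determined by three boundary points: A_1, A_2, A_4.
Their circumcentre is (2.5, -9/26) with r² = 15725/338.
The farthest remaining point A_5 is at distance² 10369/338 ≤ 15725/338.
r = √(15725/338) ≈ 6.821.

6.821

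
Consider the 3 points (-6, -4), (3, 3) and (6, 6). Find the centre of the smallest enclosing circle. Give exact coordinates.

(0, 1)

Call the three points A, B, C in the order given.
Side lengths²: AB² = 130, AC² = 244, BC² = 18.
Since AC² = 244 ≥ 130 + 18 = 148, the angle opposite AC is not acute, so the smallest enclosing circle has AC as diameter.
Centre = midpoint of AC = (0, 1), r² = 244/4 = 61.
Centre = (0, 1).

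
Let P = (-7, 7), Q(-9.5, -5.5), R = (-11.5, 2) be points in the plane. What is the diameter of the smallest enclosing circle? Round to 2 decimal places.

Side lengths²: PQ² = 162.5, PR² = 45.25, QR² = 60.25.
Since PQ² = 162.5 ≥ 60.25 + 45.25 = 105.5, the angle opposite PQ is not acute, so the smallest enclosing circle has PQ as diameter.
Centre = midpoint of PQ = (-8.25, 0.75), r² = 162.5/4 = 40.625.
Diameter = 2r = 2√(40.625) ≈ 12.75.

12.75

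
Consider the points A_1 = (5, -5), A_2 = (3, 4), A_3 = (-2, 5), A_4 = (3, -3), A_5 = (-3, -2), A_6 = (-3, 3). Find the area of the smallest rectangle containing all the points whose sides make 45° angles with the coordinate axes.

102

In coordinates u = x + y, v = x − y the rectangle is axis-aligned; the map (x,y)→(u,v) scales areas by 2.
u-values: 0, 7, 3, 0, -5, 0; range = 7 − (-5) = 12.
v-values: 10, -1, -7, 6, -1, -6; range = 10 − (-7) = 17.
Area = (12 × 17) / 2 = 102.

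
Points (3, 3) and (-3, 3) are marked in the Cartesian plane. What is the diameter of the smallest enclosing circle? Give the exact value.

The smallest circle enclosing two points has them as diameter endpoints.
Centre = midpoint = (0, 3); r² = |(3, 3)−(-3, 3)|²/4 = 36/4 = 9.
Diameter = 2r = 2√9 = 6.

6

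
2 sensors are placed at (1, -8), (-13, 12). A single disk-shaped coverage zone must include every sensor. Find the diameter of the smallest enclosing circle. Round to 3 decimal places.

The smallest circle enclosing two points has them as diameter endpoints.
Centre = midpoint = (-6, 2); r² = |(1, -8)−(-13, 12)|²/4 = 596/4 = 149.
Diameter = 2r = 2√149 ≈ 24.413.

24.413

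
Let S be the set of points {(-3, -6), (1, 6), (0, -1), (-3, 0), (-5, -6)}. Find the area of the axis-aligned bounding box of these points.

x ranges over [-5, 1], width 6.
y ranges over [-6, 6], height 12.
Area = 6 × 12 = 72.

72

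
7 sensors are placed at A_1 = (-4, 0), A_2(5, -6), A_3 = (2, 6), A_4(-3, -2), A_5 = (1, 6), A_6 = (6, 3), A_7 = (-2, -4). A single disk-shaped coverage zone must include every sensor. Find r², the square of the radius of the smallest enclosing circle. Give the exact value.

The minimum enclosing circle of a finite set is fixed by two of the points (as a diameter) or three (as a circumcircle).
The minimum enclosing circle is determined by three boundary points: A_1, A_2, A_5.
Their circumcentre is (33/14, -3/14) with r² = 3965/98.
The farthest remaining point A_3 is at distance² 3797/98 ≤ 3965/98.

3965/98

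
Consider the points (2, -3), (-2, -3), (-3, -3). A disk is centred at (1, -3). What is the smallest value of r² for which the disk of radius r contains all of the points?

The required radius is the distance from (1, -3) to the farthest point.
Squared distances: 1, 9, 16.
Maximum is 16, attained at (-3, -3).

16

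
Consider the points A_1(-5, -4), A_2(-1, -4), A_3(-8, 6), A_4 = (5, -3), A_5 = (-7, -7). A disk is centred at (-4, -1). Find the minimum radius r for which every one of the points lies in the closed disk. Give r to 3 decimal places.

9.220

The required radius is the distance from (-4, -1) to the farthest point.
Squared distances: 10, 18, 65, 85, 45.
Maximum is 85, attained at A_4.
r = √85 ≈ 9.220.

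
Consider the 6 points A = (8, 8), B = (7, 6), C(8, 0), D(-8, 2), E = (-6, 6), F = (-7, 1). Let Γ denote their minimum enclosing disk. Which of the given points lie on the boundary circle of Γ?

A, C, D

A smallest enclosing disk is always determined by at most three of the input points on its boundary.
The minimum enclosing circle is determined by three boundary points: A, C, D.
Their circumcentre is (0.375, 4) with r² = 74.140625.
The farthest remaining point F is at distance² 63.390625 ≤ 74.140625.
The points at distance exactly r from the centre are A, C, D — 3 points.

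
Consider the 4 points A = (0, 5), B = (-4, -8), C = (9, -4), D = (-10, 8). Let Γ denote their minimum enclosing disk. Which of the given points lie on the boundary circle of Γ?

C, D

The farthest pair is C–D with squared distance 505. The circle on this segment as diameter has centre (-0.5, 2) and r² = 505/4 = 126.25.
Check A: distance² to centre = 9.25 ≤ 126.25, so it lies inside.
All remaining points lie in this disk, and no smaller disk contains both endpoints, so this is the minimum enclosing circle.
The points at distance exactly r from the centre are C, D — 2 points.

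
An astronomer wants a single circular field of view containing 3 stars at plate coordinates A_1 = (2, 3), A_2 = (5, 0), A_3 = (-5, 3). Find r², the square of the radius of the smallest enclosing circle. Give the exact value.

Side lengths²: A_1A_2² = 18, A_1A_3² = 49, A_2A_3² = 109.
Since A_2A_3² = 109 ≥ 49 + 18 = 67, the angle opposite A_2A_3 is not acute, so the smallest enclosing circle has A_2A_3 as diameter.
Centre = midpoint of A_2A_3 = (0, 1.5), r² = 109/4 = 27.25.

27.25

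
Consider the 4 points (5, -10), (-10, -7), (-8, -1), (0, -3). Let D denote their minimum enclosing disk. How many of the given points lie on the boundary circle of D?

3

The minimum enclosing circle is determined by three boundary points: (5, -10), (-10, -7), (-8, -1).
Their circumcentre is (-2.0625, -6.3125) with r² = 63.4765625.
The farthest remaining point (0, -3) is at distance² 15.2265625 ≤ 63.4765625.
The points at distance exactly r from the centre are (5, -10), (-10, -7), (-8, -1) — 3 points.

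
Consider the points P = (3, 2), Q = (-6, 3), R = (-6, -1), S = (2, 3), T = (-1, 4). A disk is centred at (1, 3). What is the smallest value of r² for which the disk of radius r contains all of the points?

65

The required radius is the distance from (1, 3) to the farthest point.
Squared distances: 5, 49, 65, 1, 5.
Maximum is 65, attained at R.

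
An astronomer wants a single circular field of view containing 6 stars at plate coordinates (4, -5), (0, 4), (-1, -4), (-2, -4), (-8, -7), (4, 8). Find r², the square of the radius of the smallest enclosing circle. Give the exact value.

92.25

A smallest enclosing disk is always determined by at most three of the input points on its boundary.
The farthest pair is (-8, -7)–(4, 8) with squared distance 369. The circle on this segment as diameter has centre (-2, 0.5) and r² = 369/4 = 92.25.
Check (4, -5): distance² to centre = 66.25 ≤ 92.25, so it lies inside.
All remaining points lie in this disk, and no smaller disk contains both endpoints, so this is the minimum enclosing circle.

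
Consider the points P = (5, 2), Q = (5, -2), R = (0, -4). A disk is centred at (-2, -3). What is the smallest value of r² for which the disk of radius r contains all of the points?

74

The required radius is the distance from (-2, -3) to the farthest point.
Squared distances: 74, 50, 5.
Maximum is 74, attained at P.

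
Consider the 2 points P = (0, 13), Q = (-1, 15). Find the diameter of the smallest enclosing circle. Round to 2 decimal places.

The smallest circle enclosing two points has them as diameter endpoints.
Centre = midpoint = (-0.5, 14); r² = |PQ|²/4 = 5/4 = 1.25.
Diameter = 2r = 2√(1.25) ≈ 2.24.

2.24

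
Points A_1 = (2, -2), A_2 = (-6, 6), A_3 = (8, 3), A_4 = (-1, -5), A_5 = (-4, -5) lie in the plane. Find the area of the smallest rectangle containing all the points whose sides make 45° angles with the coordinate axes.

170

In coordinates u = x + y, v = x − y the rectangle is axis-aligned; the map (x,y)→(u,v) scales areas by 2.
u-values: 0, 0, 11, -6, -9; range = 11 − (-9) = 20.
v-values: 4, -12, 5, 4, 1; range = 5 − (-12) = 17.
Area = (20 × 17) / 2 = 170.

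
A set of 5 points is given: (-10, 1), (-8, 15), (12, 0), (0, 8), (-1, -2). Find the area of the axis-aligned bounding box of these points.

374

x ranges over [-10, 12], width 22.
y ranges over [-2, 15], height 17.
Area = 22 × 17 = 374.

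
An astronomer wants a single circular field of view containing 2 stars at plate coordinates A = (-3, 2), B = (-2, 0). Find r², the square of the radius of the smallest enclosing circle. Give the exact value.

The smallest circle enclosing two points has them as diameter endpoints.
Centre = midpoint = (-2.5, 1); r² = |AB|²/4 = 5/4 = 1.25.

1.25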